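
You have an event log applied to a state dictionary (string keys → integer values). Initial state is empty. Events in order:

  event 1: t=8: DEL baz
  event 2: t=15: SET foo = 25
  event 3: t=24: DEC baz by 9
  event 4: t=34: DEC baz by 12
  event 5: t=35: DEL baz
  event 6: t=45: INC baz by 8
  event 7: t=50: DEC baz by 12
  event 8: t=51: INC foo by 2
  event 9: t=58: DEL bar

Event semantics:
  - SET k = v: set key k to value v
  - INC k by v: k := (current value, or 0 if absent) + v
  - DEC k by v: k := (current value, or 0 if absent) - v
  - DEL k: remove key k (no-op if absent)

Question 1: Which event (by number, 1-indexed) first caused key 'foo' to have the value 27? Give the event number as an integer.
Answer: 8

Derivation:
Looking for first event where foo becomes 27:
  event 2: foo = 25
  event 3: foo = 25
  event 4: foo = 25
  event 5: foo = 25
  event 6: foo = 25
  event 7: foo = 25
  event 8: foo 25 -> 27  <-- first match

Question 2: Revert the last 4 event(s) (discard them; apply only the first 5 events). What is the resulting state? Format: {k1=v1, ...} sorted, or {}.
Answer: {foo=25}

Derivation:
Keep first 5 events (discard last 4):
  after event 1 (t=8: DEL baz): {}
  after event 2 (t=15: SET foo = 25): {foo=25}
  after event 3 (t=24: DEC baz by 9): {baz=-9, foo=25}
  after event 4 (t=34: DEC baz by 12): {baz=-21, foo=25}
  after event 5 (t=35: DEL baz): {foo=25}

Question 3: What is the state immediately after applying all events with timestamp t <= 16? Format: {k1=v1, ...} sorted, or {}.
Answer: {foo=25}

Derivation:
Apply events with t <= 16 (2 events):
  after event 1 (t=8: DEL baz): {}
  after event 2 (t=15: SET foo = 25): {foo=25}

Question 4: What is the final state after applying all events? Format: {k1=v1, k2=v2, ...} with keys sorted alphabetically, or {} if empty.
Answer: {baz=-4, foo=27}

Derivation:
  after event 1 (t=8: DEL baz): {}
  after event 2 (t=15: SET foo = 25): {foo=25}
  after event 3 (t=24: DEC baz by 9): {baz=-9, foo=25}
  after event 4 (t=34: DEC baz by 12): {baz=-21, foo=25}
  after event 5 (t=35: DEL baz): {foo=25}
  after event 6 (t=45: INC baz by 8): {baz=8, foo=25}
  after event 7 (t=50: DEC baz by 12): {baz=-4, foo=25}
  after event 8 (t=51: INC foo by 2): {baz=-4, foo=27}
  after event 9 (t=58: DEL bar): {baz=-4, foo=27}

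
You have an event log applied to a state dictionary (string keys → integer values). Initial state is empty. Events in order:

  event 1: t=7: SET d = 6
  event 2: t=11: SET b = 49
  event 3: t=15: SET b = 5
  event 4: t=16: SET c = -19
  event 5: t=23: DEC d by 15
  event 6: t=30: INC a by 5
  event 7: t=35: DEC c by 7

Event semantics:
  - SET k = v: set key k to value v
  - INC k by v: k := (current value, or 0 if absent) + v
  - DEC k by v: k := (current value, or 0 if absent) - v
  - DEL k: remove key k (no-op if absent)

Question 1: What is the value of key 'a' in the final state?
Track key 'a' through all 7 events:
  event 1 (t=7: SET d = 6): a unchanged
  event 2 (t=11: SET b = 49): a unchanged
  event 3 (t=15: SET b = 5): a unchanged
  event 4 (t=16: SET c = -19): a unchanged
  event 5 (t=23: DEC d by 15): a unchanged
  event 6 (t=30: INC a by 5): a (absent) -> 5
  event 7 (t=35: DEC c by 7): a unchanged
Final: a = 5

Answer: 5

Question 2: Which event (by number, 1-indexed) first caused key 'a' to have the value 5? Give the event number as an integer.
Answer: 6

Derivation:
Looking for first event where a becomes 5:
  event 6: a (absent) -> 5  <-- first match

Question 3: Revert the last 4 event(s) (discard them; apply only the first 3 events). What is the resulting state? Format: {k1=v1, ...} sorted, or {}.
Answer: {b=5, d=6}

Derivation:
Keep first 3 events (discard last 4):
  after event 1 (t=7: SET d = 6): {d=6}
  after event 2 (t=11: SET b = 49): {b=49, d=6}
  after event 3 (t=15: SET b = 5): {b=5, d=6}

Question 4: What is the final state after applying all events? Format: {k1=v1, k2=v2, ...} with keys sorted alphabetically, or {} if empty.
Answer: {a=5, b=5, c=-26, d=-9}

Derivation:
  after event 1 (t=7: SET d = 6): {d=6}
  after event 2 (t=11: SET b = 49): {b=49, d=6}
  after event 3 (t=15: SET b = 5): {b=5, d=6}
  after event 4 (t=16: SET c = -19): {b=5, c=-19, d=6}
  after event 5 (t=23: DEC d by 15): {b=5, c=-19, d=-9}
  after event 6 (t=30: INC a by 5): {a=5, b=5, c=-19, d=-9}
  after event 7 (t=35: DEC c by 7): {a=5, b=5, c=-26, d=-9}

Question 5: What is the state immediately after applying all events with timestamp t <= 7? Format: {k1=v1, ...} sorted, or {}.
Apply events with t <= 7 (1 events):
  after event 1 (t=7: SET d = 6): {d=6}

Answer: {d=6}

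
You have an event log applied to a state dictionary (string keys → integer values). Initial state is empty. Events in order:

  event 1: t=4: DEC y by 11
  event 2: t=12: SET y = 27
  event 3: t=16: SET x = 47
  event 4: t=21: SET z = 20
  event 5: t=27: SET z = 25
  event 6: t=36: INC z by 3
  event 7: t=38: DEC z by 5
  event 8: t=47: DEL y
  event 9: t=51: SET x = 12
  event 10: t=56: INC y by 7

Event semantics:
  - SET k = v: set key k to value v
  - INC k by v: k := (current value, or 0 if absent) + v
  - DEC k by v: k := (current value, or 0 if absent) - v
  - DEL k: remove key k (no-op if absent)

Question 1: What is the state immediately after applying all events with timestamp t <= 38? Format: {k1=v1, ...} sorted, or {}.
Answer: {x=47, y=27, z=23}

Derivation:
Apply events with t <= 38 (7 events):
  after event 1 (t=4: DEC y by 11): {y=-11}
  after event 2 (t=12: SET y = 27): {y=27}
  after event 3 (t=16: SET x = 47): {x=47, y=27}
  after event 4 (t=21: SET z = 20): {x=47, y=27, z=20}
  after event 5 (t=27: SET z = 25): {x=47, y=27, z=25}
  after event 6 (t=36: INC z by 3): {x=47, y=27, z=28}
  after event 7 (t=38: DEC z by 5): {x=47, y=27, z=23}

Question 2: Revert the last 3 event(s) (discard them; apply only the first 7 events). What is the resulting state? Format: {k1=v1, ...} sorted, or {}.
Answer: {x=47, y=27, z=23}

Derivation:
Keep first 7 events (discard last 3):
  after event 1 (t=4: DEC y by 11): {y=-11}
  after event 2 (t=12: SET y = 27): {y=27}
  after event 3 (t=16: SET x = 47): {x=47, y=27}
  after event 4 (t=21: SET z = 20): {x=47, y=27, z=20}
  after event 5 (t=27: SET z = 25): {x=47, y=27, z=25}
  after event 6 (t=36: INC z by 3): {x=47, y=27, z=28}
  after event 7 (t=38: DEC z by 5): {x=47, y=27, z=23}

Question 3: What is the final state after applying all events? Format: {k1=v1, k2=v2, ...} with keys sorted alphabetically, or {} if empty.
  after event 1 (t=4: DEC y by 11): {y=-11}
  after event 2 (t=12: SET y = 27): {y=27}
  after event 3 (t=16: SET x = 47): {x=47, y=27}
  after event 4 (t=21: SET z = 20): {x=47, y=27, z=20}
  after event 5 (t=27: SET z = 25): {x=47, y=27, z=25}
  after event 6 (t=36: INC z by 3): {x=47, y=27, z=28}
  after event 7 (t=38: DEC z by 5): {x=47, y=27, z=23}
  after event 8 (t=47: DEL y): {x=47, z=23}
  after event 9 (t=51: SET x = 12): {x=12, z=23}
  after event 10 (t=56: INC y by 7): {x=12, y=7, z=23}

Answer: {x=12, y=7, z=23}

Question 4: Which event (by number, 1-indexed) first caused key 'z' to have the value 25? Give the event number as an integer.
Looking for first event where z becomes 25:
  event 4: z = 20
  event 5: z 20 -> 25  <-- first match

Answer: 5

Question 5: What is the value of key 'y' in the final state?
Track key 'y' through all 10 events:
  event 1 (t=4: DEC y by 11): y (absent) -> -11
  event 2 (t=12: SET y = 27): y -11 -> 27
  event 3 (t=16: SET x = 47): y unchanged
  event 4 (t=21: SET z = 20): y unchanged
  event 5 (t=27: SET z = 25): y unchanged
  event 6 (t=36: INC z by 3): y unchanged
  event 7 (t=38: DEC z by 5): y unchanged
  event 8 (t=47: DEL y): y 27 -> (absent)
  event 9 (t=51: SET x = 12): y unchanged
  event 10 (t=56: INC y by 7): y (absent) -> 7
Final: y = 7

Answer: 7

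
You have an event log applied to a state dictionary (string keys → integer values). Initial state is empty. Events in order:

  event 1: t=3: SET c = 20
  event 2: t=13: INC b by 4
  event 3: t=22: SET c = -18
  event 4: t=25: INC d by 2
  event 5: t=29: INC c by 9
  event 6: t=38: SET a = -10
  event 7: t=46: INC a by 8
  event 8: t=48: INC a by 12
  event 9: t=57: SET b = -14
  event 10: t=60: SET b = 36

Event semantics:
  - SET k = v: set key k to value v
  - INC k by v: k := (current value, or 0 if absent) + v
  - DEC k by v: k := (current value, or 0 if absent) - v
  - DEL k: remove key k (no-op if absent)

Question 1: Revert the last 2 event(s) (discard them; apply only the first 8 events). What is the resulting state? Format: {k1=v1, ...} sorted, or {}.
Answer: {a=10, b=4, c=-9, d=2}

Derivation:
Keep first 8 events (discard last 2):
  after event 1 (t=3: SET c = 20): {c=20}
  after event 2 (t=13: INC b by 4): {b=4, c=20}
  after event 3 (t=22: SET c = -18): {b=4, c=-18}
  after event 4 (t=25: INC d by 2): {b=4, c=-18, d=2}
  after event 5 (t=29: INC c by 9): {b=4, c=-9, d=2}
  after event 6 (t=38: SET a = -10): {a=-10, b=4, c=-9, d=2}
  after event 7 (t=46: INC a by 8): {a=-2, b=4, c=-9, d=2}
  after event 8 (t=48: INC a by 12): {a=10, b=4, c=-9, d=2}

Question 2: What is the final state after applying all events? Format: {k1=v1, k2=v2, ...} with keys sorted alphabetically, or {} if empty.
  after event 1 (t=3: SET c = 20): {c=20}
  after event 2 (t=13: INC b by 4): {b=4, c=20}
  after event 3 (t=22: SET c = -18): {b=4, c=-18}
  after event 4 (t=25: INC d by 2): {b=4, c=-18, d=2}
  after event 5 (t=29: INC c by 9): {b=4, c=-9, d=2}
  after event 6 (t=38: SET a = -10): {a=-10, b=4, c=-9, d=2}
  after event 7 (t=46: INC a by 8): {a=-2, b=4, c=-9, d=2}
  after event 8 (t=48: INC a by 12): {a=10, b=4, c=-9, d=2}
  after event 9 (t=57: SET b = -14): {a=10, b=-14, c=-9, d=2}
  after event 10 (t=60: SET b = 36): {a=10, b=36, c=-9, d=2}

Answer: {a=10, b=36, c=-9, d=2}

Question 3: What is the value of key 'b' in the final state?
Answer: 36

Derivation:
Track key 'b' through all 10 events:
  event 1 (t=3: SET c = 20): b unchanged
  event 2 (t=13: INC b by 4): b (absent) -> 4
  event 3 (t=22: SET c = -18): b unchanged
  event 4 (t=25: INC d by 2): b unchanged
  event 5 (t=29: INC c by 9): b unchanged
  event 6 (t=38: SET a = -10): b unchanged
  event 7 (t=46: INC a by 8): b unchanged
  event 8 (t=48: INC a by 12): b unchanged
  event 9 (t=57: SET b = -14): b 4 -> -14
  event 10 (t=60: SET b = 36): b -14 -> 36
Final: b = 36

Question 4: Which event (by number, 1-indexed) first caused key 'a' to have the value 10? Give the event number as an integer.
Answer: 8

Derivation:
Looking for first event where a becomes 10:
  event 6: a = -10
  event 7: a = -2
  event 8: a -2 -> 10  <-- first match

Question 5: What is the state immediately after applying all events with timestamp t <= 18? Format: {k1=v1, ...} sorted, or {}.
Answer: {b=4, c=20}

Derivation:
Apply events with t <= 18 (2 events):
  after event 1 (t=3: SET c = 20): {c=20}
  after event 2 (t=13: INC b by 4): {b=4, c=20}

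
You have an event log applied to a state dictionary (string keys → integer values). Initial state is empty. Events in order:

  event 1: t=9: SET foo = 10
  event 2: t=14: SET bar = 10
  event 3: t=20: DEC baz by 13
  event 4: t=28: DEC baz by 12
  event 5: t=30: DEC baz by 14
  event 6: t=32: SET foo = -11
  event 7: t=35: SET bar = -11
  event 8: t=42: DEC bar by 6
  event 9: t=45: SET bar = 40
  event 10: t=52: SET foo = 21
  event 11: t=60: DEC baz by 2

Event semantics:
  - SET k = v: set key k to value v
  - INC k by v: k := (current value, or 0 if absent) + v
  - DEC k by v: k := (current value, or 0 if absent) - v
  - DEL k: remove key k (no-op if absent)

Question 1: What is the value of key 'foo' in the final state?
Track key 'foo' through all 11 events:
  event 1 (t=9: SET foo = 10): foo (absent) -> 10
  event 2 (t=14: SET bar = 10): foo unchanged
  event 3 (t=20: DEC baz by 13): foo unchanged
  event 4 (t=28: DEC baz by 12): foo unchanged
  event 5 (t=30: DEC baz by 14): foo unchanged
  event 6 (t=32: SET foo = -11): foo 10 -> -11
  event 7 (t=35: SET bar = -11): foo unchanged
  event 8 (t=42: DEC bar by 6): foo unchanged
  event 9 (t=45: SET bar = 40): foo unchanged
  event 10 (t=52: SET foo = 21): foo -11 -> 21
  event 11 (t=60: DEC baz by 2): foo unchanged
Final: foo = 21

Answer: 21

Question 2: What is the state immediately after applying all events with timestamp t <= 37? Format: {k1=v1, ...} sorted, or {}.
Apply events with t <= 37 (7 events):
  after event 1 (t=9: SET foo = 10): {foo=10}
  after event 2 (t=14: SET bar = 10): {bar=10, foo=10}
  after event 3 (t=20: DEC baz by 13): {bar=10, baz=-13, foo=10}
  after event 4 (t=28: DEC baz by 12): {bar=10, baz=-25, foo=10}
  after event 5 (t=30: DEC baz by 14): {bar=10, baz=-39, foo=10}
  after event 6 (t=32: SET foo = -11): {bar=10, baz=-39, foo=-11}
  after event 7 (t=35: SET bar = -11): {bar=-11, baz=-39, foo=-11}

Answer: {bar=-11, baz=-39, foo=-11}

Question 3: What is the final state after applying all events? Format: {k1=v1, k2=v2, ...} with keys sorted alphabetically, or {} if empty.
Answer: {bar=40, baz=-41, foo=21}

Derivation:
  after event 1 (t=9: SET foo = 10): {foo=10}
  after event 2 (t=14: SET bar = 10): {bar=10, foo=10}
  after event 3 (t=20: DEC baz by 13): {bar=10, baz=-13, foo=10}
  after event 4 (t=28: DEC baz by 12): {bar=10, baz=-25, foo=10}
  after event 5 (t=30: DEC baz by 14): {bar=10, baz=-39, foo=10}
  after event 6 (t=32: SET foo = -11): {bar=10, baz=-39, foo=-11}
  after event 7 (t=35: SET bar = -11): {bar=-11, baz=-39, foo=-11}
  after event 8 (t=42: DEC bar by 6): {bar=-17, baz=-39, foo=-11}
  after event 9 (t=45: SET bar = 40): {bar=40, baz=-39, foo=-11}
  after event 10 (t=52: SET foo = 21): {bar=40, baz=-39, foo=21}
  after event 11 (t=60: DEC baz by 2): {bar=40, baz=-41, foo=21}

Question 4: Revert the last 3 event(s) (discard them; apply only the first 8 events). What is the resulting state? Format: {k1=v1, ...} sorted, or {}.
Answer: {bar=-17, baz=-39, foo=-11}

Derivation:
Keep first 8 events (discard last 3):
  after event 1 (t=9: SET foo = 10): {foo=10}
  after event 2 (t=14: SET bar = 10): {bar=10, foo=10}
  after event 3 (t=20: DEC baz by 13): {bar=10, baz=-13, foo=10}
  after event 4 (t=28: DEC baz by 12): {bar=10, baz=-25, foo=10}
  after event 5 (t=30: DEC baz by 14): {bar=10, baz=-39, foo=10}
  after event 6 (t=32: SET foo = -11): {bar=10, baz=-39, foo=-11}
  after event 7 (t=35: SET bar = -11): {bar=-11, baz=-39, foo=-11}
  after event 8 (t=42: DEC bar by 6): {bar=-17, baz=-39, foo=-11}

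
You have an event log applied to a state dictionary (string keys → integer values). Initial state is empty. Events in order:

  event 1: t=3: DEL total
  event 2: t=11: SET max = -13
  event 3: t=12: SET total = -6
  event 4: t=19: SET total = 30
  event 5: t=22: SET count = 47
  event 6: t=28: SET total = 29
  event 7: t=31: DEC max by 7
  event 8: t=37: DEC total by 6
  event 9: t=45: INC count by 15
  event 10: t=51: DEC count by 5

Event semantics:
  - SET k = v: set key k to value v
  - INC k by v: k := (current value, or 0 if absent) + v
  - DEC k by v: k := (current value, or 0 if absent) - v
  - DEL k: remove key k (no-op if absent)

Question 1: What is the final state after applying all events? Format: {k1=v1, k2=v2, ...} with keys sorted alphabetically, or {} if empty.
Answer: {count=57, max=-20, total=23}

Derivation:
  after event 1 (t=3: DEL total): {}
  after event 2 (t=11: SET max = -13): {max=-13}
  after event 3 (t=12: SET total = -6): {max=-13, total=-6}
  after event 4 (t=19: SET total = 30): {max=-13, total=30}
  after event 5 (t=22: SET count = 47): {count=47, max=-13, total=30}
  after event 6 (t=28: SET total = 29): {count=47, max=-13, total=29}
  after event 7 (t=31: DEC max by 7): {count=47, max=-20, total=29}
  after event 8 (t=37: DEC total by 6): {count=47, max=-20, total=23}
  after event 9 (t=45: INC count by 15): {count=62, max=-20, total=23}
  after event 10 (t=51: DEC count by 5): {count=57, max=-20, total=23}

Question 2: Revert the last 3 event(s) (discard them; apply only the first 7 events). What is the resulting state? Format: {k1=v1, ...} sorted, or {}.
Keep first 7 events (discard last 3):
  after event 1 (t=3: DEL total): {}
  after event 2 (t=11: SET max = -13): {max=-13}
  after event 3 (t=12: SET total = -6): {max=-13, total=-6}
  after event 4 (t=19: SET total = 30): {max=-13, total=30}
  after event 5 (t=22: SET count = 47): {count=47, max=-13, total=30}
  after event 6 (t=28: SET total = 29): {count=47, max=-13, total=29}
  after event 7 (t=31: DEC max by 7): {count=47, max=-20, total=29}

Answer: {count=47, max=-20, total=29}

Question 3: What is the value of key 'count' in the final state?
Track key 'count' through all 10 events:
  event 1 (t=3: DEL total): count unchanged
  event 2 (t=11: SET max = -13): count unchanged
  event 3 (t=12: SET total = -6): count unchanged
  event 4 (t=19: SET total = 30): count unchanged
  event 5 (t=22: SET count = 47): count (absent) -> 47
  event 6 (t=28: SET total = 29): count unchanged
  event 7 (t=31: DEC max by 7): count unchanged
  event 8 (t=37: DEC total by 6): count unchanged
  event 9 (t=45: INC count by 15): count 47 -> 62
  event 10 (t=51: DEC count by 5): count 62 -> 57
Final: count = 57

Answer: 57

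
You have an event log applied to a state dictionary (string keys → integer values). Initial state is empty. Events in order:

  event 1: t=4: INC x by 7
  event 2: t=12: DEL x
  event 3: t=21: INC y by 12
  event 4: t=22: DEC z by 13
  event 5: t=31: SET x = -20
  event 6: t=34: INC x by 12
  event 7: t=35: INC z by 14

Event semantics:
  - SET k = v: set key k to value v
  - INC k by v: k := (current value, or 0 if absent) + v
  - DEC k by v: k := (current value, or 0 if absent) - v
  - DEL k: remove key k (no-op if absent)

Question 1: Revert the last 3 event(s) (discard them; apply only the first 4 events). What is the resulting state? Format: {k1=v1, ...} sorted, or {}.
Keep first 4 events (discard last 3):
  after event 1 (t=4: INC x by 7): {x=7}
  after event 2 (t=12: DEL x): {}
  after event 3 (t=21: INC y by 12): {y=12}
  after event 4 (t=22: DEC z by 13): {y=12, z=-13}

Answer: {y=12, z=-13}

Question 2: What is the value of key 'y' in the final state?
Answer: 12

Derivation:
Track key 'y' through all 7 events:
  event 1 (t=4: INC x by 7): y unchanged
  event 2 (t=12: DEL x): y unchanged
  event 3 (t=21: INC y by 12): y (absent) -> 12
  event 4 (t=22: DEC z by 13): y unchanged
  event 5 (t=31: SET x = -20): y unchanged
  event 6 (t=34: INC x by 12): y unchanged
  event 7 (t=35: INC z by 14): y unchanged
Final: y = 12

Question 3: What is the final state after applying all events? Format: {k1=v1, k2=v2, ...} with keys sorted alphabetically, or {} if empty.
  after event 1 (t=4: INC x by 7): {x=7}
  after event 2 (t=12: DEL x): {}
  after event 3 (t=21: INC y by 12): {y=12}
  after event 4 (t=22: DEC z by 13): {y=12, z=-13}
  after event 5 (t=31: SET x = -20): {x=-20, y=12, z=-13}
  after event 6 (t=34: INC x by 12): {x=-8, y=12, z=-13}
  after event 7 (t=35: INC z by 14): {x=-8, y=12, z=1}

Answer: {x=-8, y=12, z=1}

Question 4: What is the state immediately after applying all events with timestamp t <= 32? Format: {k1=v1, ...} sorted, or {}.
Answer: {x=-20, y=12, z=-13}

Derivation:
Apply events with t <= 32 (5 events):
  after event 1 (t=4: INC x by 7): {x=7}
  after event 2 (t=12: DEL x): {}
  after event 3 (t=21: INC y by 12): {y=12}
  after event 4 (t=22: DEC z by 13): {y=12, z=-13}
  after event 5 (t=31: SET x = -20): {x=-20, y=12, z=-13}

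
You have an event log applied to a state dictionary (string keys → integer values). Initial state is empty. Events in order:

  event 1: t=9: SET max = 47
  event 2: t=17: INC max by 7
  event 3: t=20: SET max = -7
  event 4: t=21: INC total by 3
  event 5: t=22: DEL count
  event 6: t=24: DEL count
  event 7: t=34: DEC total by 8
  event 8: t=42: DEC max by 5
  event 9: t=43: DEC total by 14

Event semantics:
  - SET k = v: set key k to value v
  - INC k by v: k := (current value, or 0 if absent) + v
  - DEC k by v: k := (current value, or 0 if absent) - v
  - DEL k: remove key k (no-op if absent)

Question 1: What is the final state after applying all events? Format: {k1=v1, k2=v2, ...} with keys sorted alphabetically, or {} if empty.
  after event 1 (t=9: SET max = 47): {max=47}
  after event 2 (t=17: INC max by 7): {max=54}
  after event 3 (t=20: SET max = -7): {max=-7}
  after event 4 (t=21: INC total by 3): {max=-7, total=3}
  after event 5 (t=22: DEL count): {max=-7, total=3}
  after event 6 (t=24: DEL count): {max=-7, total=3}
  after event 7 (t=34: DEC total by 8): {max=-7, total=-5}
  after event 8 (t=42: DEC max by 5): {max=-12, total=-5}
  after event 9 (t=43: DEC total by 14): {max=-12, total=-19}

Answer: {max=-12, total=-19}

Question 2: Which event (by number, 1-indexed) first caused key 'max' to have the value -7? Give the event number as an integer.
Looking for first event where max becomes -7:
  event 1: max = 47
  event 2: max = 54
  event 3: max 54 -> -7  <-- first match

Answer: 3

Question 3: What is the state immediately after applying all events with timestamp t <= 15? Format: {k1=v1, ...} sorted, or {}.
Answer: {max=47}

Derivation:
Apply events with t <= 15 (1 events):
  after event 1 (t=9: SET max = 47): {max=47}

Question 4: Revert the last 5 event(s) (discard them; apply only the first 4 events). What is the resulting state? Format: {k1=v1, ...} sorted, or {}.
Answer: {max=-7, total=3}

Derivation:
Keep first 4 events (discard last 5):
  after event 1 (t=9: SET max = 47): {max=47}
  after event 2 (t=17: INC max by 7): {max=54}
  after event 3 (t=20: SET max = -7): {max=-7}
  after event 4 (t=21: INC total by 3): {max=-7, total=3}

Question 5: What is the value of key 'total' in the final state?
Track key 'total' through all 9 events:
  event 1 (t=9: SET max = 47): total unchanged
  event 2 (t=17: INC max by 7): total unchanged
  event 3 (t=20: SET max = -7): total unchanged
  event 4 (t=21: INC total by 3): total (absent) -> 3
  event 5 (t=22: DEL count): total unchanged
  event 6 (t=24: DEL count): total unchanged
  event 7 (t=34: DEC total by 8): total 3 -> -5
  event 8 (t=42: DEC max by 5): total unchanged
  event 9 (t=43: DEC total by 14): total -5 -> -19
Final: total = -19

Answer: -19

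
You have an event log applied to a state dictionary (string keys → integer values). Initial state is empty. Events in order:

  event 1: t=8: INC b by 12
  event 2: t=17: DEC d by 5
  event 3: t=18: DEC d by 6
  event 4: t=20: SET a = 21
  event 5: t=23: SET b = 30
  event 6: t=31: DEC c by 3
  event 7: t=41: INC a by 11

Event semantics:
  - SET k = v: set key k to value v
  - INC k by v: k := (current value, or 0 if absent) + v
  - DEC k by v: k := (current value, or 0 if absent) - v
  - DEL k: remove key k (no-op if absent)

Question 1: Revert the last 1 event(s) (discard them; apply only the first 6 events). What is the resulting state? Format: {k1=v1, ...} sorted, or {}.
Answer: {a=21, b=30, c=-3, d=-11}

Derivation:
Keep first 6 events (discard last 1):
  after event 1 (t=8: INC b by 12): {b=12}
  after event 2 (t=17: DEC d by 5): {b=12, d=-5}
  after event 3 (t=18: DEC d by 6): {b=12, d=-11}
  after event 4 (t=20: SET a = 21): {a=21, b=12, d=-11}
  after event 5 (t=23: SET b = 30): {a=21, b=30, d=-11}
  after event 6 (t=31: DEC c by 3): {a=21, b=30, c=-3, d=-11}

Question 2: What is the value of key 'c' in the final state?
Track key 'c' through all 7 events:
  event 1 (t=8: INC b by 12): c unchanged
  event 2 (t=17: DEC d by 5): c unchanged
  event 3 (t=18: DEC d by 6): c unchanged
  event 4 (t=20: SET a = 21): c unchanged
  event 5 (t=23: SET b = 30): c unchanged
  event 6 (t=31: DEC c by 3): c (absent) -> -3
  event 7 (t=41: INC a by 11): c unchanged
Final: c = -3

Answer: -3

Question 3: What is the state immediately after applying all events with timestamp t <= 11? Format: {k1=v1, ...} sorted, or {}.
Answer: {b=12}

Derivation:
Apply events with t <= 11 (1 events):
  after event 1 (t=8: INC b by 12): {b=12}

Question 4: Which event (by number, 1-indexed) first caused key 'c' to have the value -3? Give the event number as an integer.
Looking for first event where c becomes -3:
  event 6: c (absent) -> -3  <-- first match

Answer: 6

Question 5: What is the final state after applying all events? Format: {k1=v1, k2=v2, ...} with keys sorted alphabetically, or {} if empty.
Answer: {a=32, b=30, c=-3, d=-11}

Derivation:
  after event 1 (t=8: INC b by 12): {b=12}
  after event 2 (t=17: DEC d by 5): {b=12, d=-5}
  after event 3 (t=18: DEC d by 6): {b=12, d=-11}
  after event 4 (t=20: SET a = 21): {a=21, b=12, d=-11}
  after event 5 (t=23: SET b = 30): {a=21, b=30, d=-11}
  after event 6 (t=31: DEC c by 3): {a=21, b=30, c=-3, d=-11}
  after event 7 (t=41: INC a by 11): {a=32, b=30, c=-3, d=-11}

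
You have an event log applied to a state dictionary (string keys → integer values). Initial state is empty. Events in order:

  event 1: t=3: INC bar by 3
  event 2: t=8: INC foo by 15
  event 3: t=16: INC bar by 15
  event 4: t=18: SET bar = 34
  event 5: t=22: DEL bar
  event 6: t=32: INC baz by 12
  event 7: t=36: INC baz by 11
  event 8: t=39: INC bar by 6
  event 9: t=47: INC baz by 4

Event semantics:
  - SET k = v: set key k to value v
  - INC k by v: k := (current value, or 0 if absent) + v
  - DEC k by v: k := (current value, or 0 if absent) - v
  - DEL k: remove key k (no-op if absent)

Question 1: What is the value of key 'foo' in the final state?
Answer: 15

Derivation:
Track key 'foo' through all 9 events:
  event 1 (t=3: INC bar by 3): foo unchanged
  event 2 (t=8: INC foo by 15): foo (absent) -> 15
  event 3 (t=16: INC bar by 15): foo unchanged
  event 4 (t=18: SET bar = 34): foo unchanged
  event 5 (t=22: DEL bar): foo unchanged
  event 6 (t=32: INC baz by 12): foo unchanged
  event 7 (t=36: INC baz by 11): foo unchanged
  event 8 (t=39: INC bar by 6): foo unchanged
  event 9 (t=47: INC baz by 4): foo unchanged
Final: foo = 15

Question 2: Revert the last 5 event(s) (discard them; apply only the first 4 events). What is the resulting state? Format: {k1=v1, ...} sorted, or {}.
Answer: {bar=34, foo=15}

Derivation:
Keep first 4 events (discard last 5):
  after event 1 (t=3: INC bar by 3): {bar=3}
  after event 2 (t=8: INC foo by 15): {bar=3, foo=15}
  after event 3 (t=16: INC bar by 15): {bar=18, foo=15}
  after event 4 (t=18: SET bar = 34): {bar=34, foo=15}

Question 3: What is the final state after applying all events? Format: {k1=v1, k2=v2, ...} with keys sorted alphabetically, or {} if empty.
  after event 1 (t=3: INC bar by 3): {bar=3}
  after event 2 (t=8: INC foo by 15): {bar=3, foo=15}
  after event 3 (t=16: INC bar by 15): {bar=18, foo=15}
  after event 4 (t=18: SET bar = 34): {bar=34, foo=15}
  after event 5 (t=22: DEL bar): {foo=15}
  after event 6 (t=32: INC baz by 12): {baz=12, foo=15}
  after event 7 (t=36: INC baz by 11): {baz=23, foo=15}
  after event 8 (t=39: INC bar by 6): {bar=6, baz=23, foo=15}
  after event 9 (t=47: INC baz by 4): {bar=6, baz=27, foo=15}

Answer: {bar=6, baz=27, foo=15}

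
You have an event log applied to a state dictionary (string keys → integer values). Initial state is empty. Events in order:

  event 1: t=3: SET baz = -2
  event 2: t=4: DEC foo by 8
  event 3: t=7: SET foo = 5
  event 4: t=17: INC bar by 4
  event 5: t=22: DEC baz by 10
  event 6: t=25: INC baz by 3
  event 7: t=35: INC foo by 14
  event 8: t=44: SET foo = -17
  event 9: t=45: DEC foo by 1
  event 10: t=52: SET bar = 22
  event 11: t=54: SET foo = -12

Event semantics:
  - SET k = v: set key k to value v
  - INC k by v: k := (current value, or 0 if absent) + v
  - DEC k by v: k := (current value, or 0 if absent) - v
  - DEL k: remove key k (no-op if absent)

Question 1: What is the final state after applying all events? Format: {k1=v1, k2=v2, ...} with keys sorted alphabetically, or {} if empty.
  after event 1 (t=3: SET baz = -2): {baz=-2}
  after event 2 (t=4: DEC foo by 8): {baz=-2, foo=-8}
  after event 3 (t=7: SET foo = 5): {baz=-2, foo=5}
  after event 4 (t=17: INC bar by 4): {bar=4, baz=-2, foo=5}
  after event 5 (t=22: DEC baz by 10): {bar=4, baz=-12, foo=5}
  after event 6 (t=25: INC baz by 3): {bar=4, baz=-9, foo=5}
  after event 7 (t=35: INC foo by 14): {bar=4, baz=-9, foo=19}
  after event 8 (t=44: SET foo = -17): {bar=4, baz=-9, foo=-17}
  after event 9 (t=45: DEC foo by 1): {bar=4, baz=-9, foo=-18}
  after event 10 (t=52: SET bar = 22): {bar=22, baz=-9, foo=-18}
  after event 11 (t=54: SET foo = -12): {bar=22, baz=-9, foo=-12}

Answer: {bar=22, baz=-9, foo=-12}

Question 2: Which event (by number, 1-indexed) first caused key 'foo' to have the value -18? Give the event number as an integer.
Answer: 9

Derivation:
Looking for first event where foo becomes -18:
  event 2: foo = -8
  event 3: foo = 5
  event 4: foo = 5
  event 5: foo = 5
  event 6: foo = 5
  event 7: foo = 19
  event 8: foo = -17
  event 9: foo -17 -> -18  <-- first match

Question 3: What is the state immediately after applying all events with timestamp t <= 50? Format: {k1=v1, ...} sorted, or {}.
Apply events with t <= 50 (9 events):
  after event 1 (t=3: SET baz = -2): {baz=-2}
  after event 2 (t=4: DEC foo by 8): {baz=-2, foo=-8}
  after event 3 (t=7: SET foo = 5): {baz=-2, foo=5}
  after event 4 (t=17: INC bar by 4): {bar=4, baz=-2, foo=5}
  after event 5 (t=22: DEC baz by 10): {bar=4, baz=-12, foo=5}
  after event 6 (t=25: INC baz by 3): {bar=4, baz=-9, foo=5}
  after event 7 (t=35: INC foo by 14): {bar=4, baz=-9, foo=19}
  after event 8 (t=44: SET foo = -17): {bar=4, baz=-9, foo=-17}
  after event 9 (t=45: DEC foo by 1): {bar=4, baz=-9, foo=-18}

Answer: {bar=4, baz=-9, foo=-18}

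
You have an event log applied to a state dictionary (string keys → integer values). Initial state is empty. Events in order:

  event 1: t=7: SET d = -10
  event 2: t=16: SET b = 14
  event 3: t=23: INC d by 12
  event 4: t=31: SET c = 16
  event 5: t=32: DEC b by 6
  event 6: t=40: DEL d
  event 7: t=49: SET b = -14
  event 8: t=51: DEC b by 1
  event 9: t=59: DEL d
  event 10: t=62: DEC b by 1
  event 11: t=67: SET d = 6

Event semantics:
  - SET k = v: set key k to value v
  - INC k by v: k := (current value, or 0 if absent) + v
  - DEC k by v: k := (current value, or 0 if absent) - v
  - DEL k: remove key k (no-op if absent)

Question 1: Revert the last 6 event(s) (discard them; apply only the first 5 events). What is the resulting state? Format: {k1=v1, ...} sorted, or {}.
Answer: {b=8, c=16, d=2}

Derivation:
Keep first 5 events (discard last 6):
  after event 1 (t=7: SET d = -10): {d=-10}
  after event 2 (t=16: SET b = 14): {b=14, d=-10}
  after event 3 (t=23: INC d by 12): {b=14, d=2}
  after event 4 (t=31: SET c = 16): {b=14, c=16, d=2}
  after event 5 (t=32: DEC b by 6): {b=8, c=16, d=2}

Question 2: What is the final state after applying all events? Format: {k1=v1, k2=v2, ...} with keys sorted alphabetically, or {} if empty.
Answer: {b=-16, c=16, d=6}

Derivation:
  after event 1 (t=7: SET d = -10): {d=-10}
  after event 2 (t=16: SET b = 14): {b=14, d=-10}
  after event 3 (t=23: INC d by 12): {b=14, d=2}
  after event 4 (t=31: SET c = 16): {b=14, c=16, d=2}
  after event 5 (t=32: DEC b by 6): {b=8, c=16, d=2}
  after event 6 (t=40: DEL d): {b=8, c=16}
  after event 7 (t=49: SET b = -14): {b=-14, c=16}
  after event 8 (t=51: DEC b by 1): {b=-15, c=16}
  after event 9 (t=59: DEL d): {b=-15, c=16}
  after event 10 (t=62: DEC b by 1): {b=-16, c=16}
  after event 11 (t=67: SET d = 6): {b=-16, c=16, d=6}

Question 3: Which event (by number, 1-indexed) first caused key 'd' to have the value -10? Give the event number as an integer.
Looking for first event where d becomes -10:
  event 1: d (absent) -> -10  <-- first match

Answer: 1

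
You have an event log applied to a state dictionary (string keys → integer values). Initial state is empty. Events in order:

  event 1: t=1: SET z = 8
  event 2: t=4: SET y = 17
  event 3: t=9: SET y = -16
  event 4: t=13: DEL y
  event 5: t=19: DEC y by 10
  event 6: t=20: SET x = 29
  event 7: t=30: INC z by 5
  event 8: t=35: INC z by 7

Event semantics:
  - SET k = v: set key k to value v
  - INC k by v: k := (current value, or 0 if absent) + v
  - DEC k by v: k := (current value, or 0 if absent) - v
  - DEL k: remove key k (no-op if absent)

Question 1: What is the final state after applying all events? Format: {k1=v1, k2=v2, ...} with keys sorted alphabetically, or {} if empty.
Answer: {x=29, y=-10, z=20}

Derivation:
  after event 1 (t=1: SET z = 8): {z=8}
  after event 2 (t=4: SET y = 17): {y=17, z=8}
  after event 3 (t=9: SET y = -16): {y=-16, z=8}
  after event 4 (t=13: DEL y): {z=8}
  after event 5 (t=19: DEC y by 10): {y=-10, z=8}
  after event 6 (t=20: SET x = 29): {x=29, y=-10, z=8}
  after event 7 (t=30: INC z by 5): {x=29, y=-10, z=13}
  after event 8 (t=35: INC z by 7): {x=29, y=-10, z=20}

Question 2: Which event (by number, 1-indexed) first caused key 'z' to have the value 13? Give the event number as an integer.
Answer: 7

Derivation:
Looking for first event where z becomes 13:
  event 1: z = 8
  event 2: z = 8
  event 3: z = 8
  event 4: z = 8
  event 5: z = 8
  event 6: z = 8
  event 7: z 8 -> 13  <-- first match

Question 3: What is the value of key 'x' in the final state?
Track key 'x' through all 8 events:
  event 1 (t=1: SET z = 8): x unchanged
  event 2 (t=4: SET y = 17): x unchanged
  event 3 (t=9: SET y = -16): x unchanged
  event 4 (t=13: DEL y): x unchanged
  event 5 (t=19: DEC y by 10): x unchanged
  event 6 (t=20: SET x = 29): x (absent) -> 29
  event 7 (t=30: INC z by 5): x unchanged
  event 8 (t=35: INC z by 7): x unchanged
Final: x = 29

Answer: 29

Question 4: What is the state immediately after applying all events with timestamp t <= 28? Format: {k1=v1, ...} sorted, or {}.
Apply events with t <= 28 (6 events):
  after event 1 (t=1: SET z = 8): {z=8}
  after event 2 (t=4: SET y = 17): {y=17, z=8}
  after event 3 (t=9: SET y = -16): {y=-16, z=8}
  after event 4 (t=13: DEL y): {z=8}
  after event 5 (t=19: DEC y by 10): {y=-10, z=8}
  after event 6 (t=20: SET x = 29): {x=29, y=-10, z=8}

Answer: {x=29, y=-10, z=8}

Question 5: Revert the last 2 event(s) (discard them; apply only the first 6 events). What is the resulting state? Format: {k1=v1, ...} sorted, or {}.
Keep first 6 events (discard last 2):
  after event 1 (t=1: SET z = 8): {z=8}
  after event 2 (t=4: SET y = 17): {y=17, z=8}
  after event 3 (t=9: SET y = -16): {y=-16, z=8}
  after event 4 (t=13: DEL y): {z=8}
  after event 5 (t=19: DEC y by 10): {y=-10, z=8}
  after event 6 (t=20: SET x = 29): {x=29, y=-10, z=8}

Answer: {x=29, y=-10, z=8}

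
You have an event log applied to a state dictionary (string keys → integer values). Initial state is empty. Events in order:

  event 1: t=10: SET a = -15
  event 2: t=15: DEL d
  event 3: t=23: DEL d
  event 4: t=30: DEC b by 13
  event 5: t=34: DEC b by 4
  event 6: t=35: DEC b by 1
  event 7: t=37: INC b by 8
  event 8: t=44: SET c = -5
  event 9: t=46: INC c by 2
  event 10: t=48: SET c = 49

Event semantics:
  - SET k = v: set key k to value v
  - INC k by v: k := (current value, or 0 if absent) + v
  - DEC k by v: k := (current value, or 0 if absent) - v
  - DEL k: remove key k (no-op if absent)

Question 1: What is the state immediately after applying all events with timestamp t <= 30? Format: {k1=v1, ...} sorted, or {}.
Apply events with t <= 30 (4 events):
  after event 1 (t=10: SET a = -15): {a=-15}
  after event 2 (t=15: DEL d): {a=-15}
  after event 3 (t=23: DEL d): {a=-15}
  after event 4 (t=30: DEC b by 13): {a=-15, b=-13}

Answer: {a=-15, b=-13}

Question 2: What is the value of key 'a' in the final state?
Track key 'a' through all 10 events:
  event 1 (t=10: SET a = -15): a (absent) -> -15
  event 2 (t=15: DEL d): a unchanged
  event 3 (t=23: DEL d): a unchanged
  event 4 (t=30: DEC b by 13): a unchanged
  event 5 (t=34: DEC b by 4): a unchanged
  event 6 (t=35: DEC b by 1): a unchanged
  event 7 (t=37: INC b by 8): a unchanged
  event 8 (t=44: SET c = -5): a unchanged
  event 9 (t=46: INC c by 2): a unchanged
  event 10 (t=48: SET c = 49): a unchanged
Final: a = -15

Answer: -15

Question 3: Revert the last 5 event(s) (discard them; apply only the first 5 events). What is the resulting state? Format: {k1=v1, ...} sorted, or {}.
Keep first 5 events (discard last 5):
  after event 1 (t=10: SET a = -15): {a=-15}
  after event 2 (t=15: DEL d): {a=-15}
  after event 3 (t=23: DEL d): {a=-15}
  after event 4 (t=30: DEC b by 13): {a=-15, b=-13}
  after event 5 (t=34: DEC b by 4): {a=-15, b=-17}

Answer: {a=-15, b=-17}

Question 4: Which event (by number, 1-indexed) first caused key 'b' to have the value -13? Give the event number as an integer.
Answer: 4

Derivation:
Looking for first event where b becomes -13:
  event 4: b (absent) -> -13  <-- first match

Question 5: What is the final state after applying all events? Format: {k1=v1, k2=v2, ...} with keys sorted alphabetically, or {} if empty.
Answer: {a=-15, b=-10, c=49}

Derivation:
  after event 1 (t=10: SET a = -15): {a=-15}
  after event 2 (t=15: DEL d): {a=-15}
  after event 3 (t=23: DEL d): {a=-15}
  after event 4 (t=30: DEC b by 13): {a=-15, b=-13}
  after event 5 (t=34: DEC b by 4): {a=-15, b=-17}
  after event 6 (t=35: DEC b by 1): {a=-15, b=-18}
  after event 7 (t=37: INC b by 8): {a=-15, b=-10}
  after event 8 (t=44: SET c = -5): {a=-15, b=-10, c=-5}
  after event 9 (t=46: INC c by 2): {a=-15, b=-10, c=-3}
  after event 10 (t=48: SET c = 49): {a=-15, b=-10, c=49}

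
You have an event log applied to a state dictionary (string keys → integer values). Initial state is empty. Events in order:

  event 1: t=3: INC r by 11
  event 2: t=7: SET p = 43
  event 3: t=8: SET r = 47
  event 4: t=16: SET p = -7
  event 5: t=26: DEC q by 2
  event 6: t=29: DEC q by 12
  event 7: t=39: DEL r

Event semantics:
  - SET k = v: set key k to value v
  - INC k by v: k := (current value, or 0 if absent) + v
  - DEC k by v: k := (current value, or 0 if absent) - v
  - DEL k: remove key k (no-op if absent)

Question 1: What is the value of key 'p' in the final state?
Answer: -7

Derivation:
Track key 'p' through all 7 events:
  event 1 (t=3: INC r by 11): p unchanged
  event 2 (t=7: SET p = 43): p (absent) -> 43
  event 3 (t=8: SET r = 47): p unchanged
  event 4 (t=16: SET p = -7): p 43 -> -7
  event 5 (t=26: DEC q by 2): p unchanged
  event 6 (t=29: DEC q by 12): p unchanged
  event 7 (t=39: DEL r): p unchanged
Final: p = -7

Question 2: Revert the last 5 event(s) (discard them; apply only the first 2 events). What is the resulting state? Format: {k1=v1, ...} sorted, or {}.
Keep first 2 events (discard last 5):
  after event 1 (t=3: INC r by 11): {r=11}
  after event 2 (t=7: SET p = 43): {p=43, r=11}

Answer: {p=43, r=11}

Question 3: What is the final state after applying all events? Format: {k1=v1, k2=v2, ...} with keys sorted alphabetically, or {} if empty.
Answer: {p=-7, q=-14}

Derivation:
  after event 1 (t=3: INC r by 11): {r=11}
  after event 2 (t=7: SET p = 43): {p=43, r=11}
  after event 3 (t=8: SET r = 47): {p=43, r=47}
  after event 4 (t=16: SET p = -7): {p=-7, r=47}
  after event 5 (t=26: DEC q by 2): {p=-7, q=-2, r=47}
  after event 6 (t=29: DEC q by 12): {p=-7, q=-14, r=47}
  after event 7 (t=39: DEL r): {p=-7, q=-14}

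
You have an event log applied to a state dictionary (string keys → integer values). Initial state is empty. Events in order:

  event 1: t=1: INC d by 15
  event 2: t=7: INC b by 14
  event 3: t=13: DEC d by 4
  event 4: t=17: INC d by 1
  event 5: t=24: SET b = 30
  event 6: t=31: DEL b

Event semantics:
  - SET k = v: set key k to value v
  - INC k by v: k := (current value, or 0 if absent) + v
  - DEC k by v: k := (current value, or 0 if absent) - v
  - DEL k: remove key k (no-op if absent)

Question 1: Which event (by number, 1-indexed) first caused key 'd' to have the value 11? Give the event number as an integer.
Looking for first event where d becomes 11:
  event 1: d = 15
  event 2: d = 15
  event 3: d 15 -> 11  <-- first match

Answer: 3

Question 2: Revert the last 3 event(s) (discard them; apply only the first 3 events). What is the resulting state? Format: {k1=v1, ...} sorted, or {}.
Answer: {b=14, d=11}

Derivation:
Keep first 3 events (discard last 3):
  after event 1 (t=1: INC d by 15): {d=15}
  after event 2 (t=7: INC b by 14): {b=14, d=15}
  after event 3 (t=13: DEC d by 4): {b=14, d=11}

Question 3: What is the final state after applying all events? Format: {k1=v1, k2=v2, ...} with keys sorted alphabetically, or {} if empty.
  after event 1 (t=1: INC d by 15): {d=15}
  after event 2 (t=7: INC b by 14): {b=14, d=15}
  after event 3 (t=13: DEC d by 4): {b=14, d=11}
  after event 4 (t=17: INC d by 1): {b=14, d=12}
  after event 5 (t=24: SET b = 30): {b=30, d=12}
  after event 6 (t=31: DEL b): {d=12}

Answer: {d=12}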